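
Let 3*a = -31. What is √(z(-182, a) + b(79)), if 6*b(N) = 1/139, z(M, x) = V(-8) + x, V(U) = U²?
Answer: √37329006/834 ≈ 7.3258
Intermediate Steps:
a = -31/3 (a = (⅓)*(-31) = -31/3 ≈ -10.333)
z(M, x) = 64 + x (z(M, x) = (-8)² + x = 64 + x)
b(N) = 1/834 (b(N) = (⅙)/139 = (⅙)*(1/139) = 1/834)
√(z(-182, a) + b(79)) = √((64 - 31/3) + 1/834) = √(161/3 + 1/834) = √(44759/834) = √37329006/834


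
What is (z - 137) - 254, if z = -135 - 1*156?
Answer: -682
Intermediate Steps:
z = -291 (z = -135 - 156 = -291)
(z - 137) - 254 = (-291 - 137) - 254 = -428 - 254 = -682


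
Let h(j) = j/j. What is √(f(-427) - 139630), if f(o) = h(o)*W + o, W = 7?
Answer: 5*I*√5602 ≈ 374.23*I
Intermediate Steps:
h(j) = 1
f(o) = 7 + o (f(o) = 1*7 + o = 7 + o)
√(f(-427) - 139630) = √((7 - 427) - 139630) = √(-420 - 139630) = √(-140050) = 5*I*√5602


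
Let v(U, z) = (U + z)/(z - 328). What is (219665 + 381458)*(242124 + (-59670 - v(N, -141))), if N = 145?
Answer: 51438654154390/469 ≈ 1.0968e+11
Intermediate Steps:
v(U, z) = (U + z)/(-328 + z)
(219665 + 381458)*(242124 + (-59670 - v(N, -141))) = (219665 + 381458)*(242124 + (-59670 - (145 - 141)/(-328 - 141))) = 601123*(242124 + (-59670 - 4/(-469))) = 601123*(242124 + (-59670 - (-1)*4/469)) = 601123*(242124 + (-59670 - 1*(-4/469))) = 601123*(242124 + (-59670 + 4/469)) = 601123*(242124 - 27985226/469) = 601123*(85570930/469) = 51438654154390/469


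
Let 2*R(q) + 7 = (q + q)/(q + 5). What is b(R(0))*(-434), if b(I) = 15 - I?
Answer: -8029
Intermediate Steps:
R(q) = -7/2 + q/(5 + q) (R(q) = -7/2 + ((q + q)/(q + 5))/2 = -7/2 + ((2*q)/(5 + q))/2 = -7/2 + (2*q/(5 + q))/2 = -7/2 + q/(5 + q))
b(R(0))*(-434) = (15 - 5*(-7 - 1*0)/(2*(5 + 0)))*(-434) = (15 - 5*(-7 + 0)/(2*5))*(-434) = (15 - 5*(-7)/(2*5))*(-434) = (15 - 1*(-7/2))*(-434) = (15 + 7/2)*(-434) = (37/2)*(-434) = -8029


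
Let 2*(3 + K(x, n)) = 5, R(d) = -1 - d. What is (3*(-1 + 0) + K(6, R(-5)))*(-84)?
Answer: 294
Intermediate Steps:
K(x, n) = -½ (K(x, n) = -3 + (½)*5 = -3 + 5/2 = -½)
(3*(-1 + 0) + K(6, R(-5)))*(-84) = (3*(-1 + 0) - ½)*(-84) = (3*(-1) - ½)*(-84) = (-3 - ½)*(-84) = -7/2*(-84) = 294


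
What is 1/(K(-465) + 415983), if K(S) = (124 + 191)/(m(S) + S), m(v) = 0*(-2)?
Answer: 31/12895452 ≈ 2.4039e-6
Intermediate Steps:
m(v) = 0
K(S) = 315/S (K(S) = (124 + 191)/(0 + S) = 315/S)
1/(K(-465) + 415983) = 1/(315/(-465) + 415983) = 1/(315*(-1/465) + 415983) = 1/(-21/31 + 415983) = 1/(12895452/31) = 31/12895452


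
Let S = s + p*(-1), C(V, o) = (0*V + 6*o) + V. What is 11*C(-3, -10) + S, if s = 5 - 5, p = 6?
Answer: -699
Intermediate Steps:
C(V, o) = V + 6*o (C(V, o) = (0 + 6*o) + V = 6*o + V = V + 6*o)
s = 0
S = -6 (S = 0 + 6*(-1) = 0 - 6 = -6)
11*C(-3, -10) + S = 11*(-3 + 6*(-10)) - 6 = 11*(-3 - 60) - 6 = 11*(-63) - 6 = -693 - 6 = -699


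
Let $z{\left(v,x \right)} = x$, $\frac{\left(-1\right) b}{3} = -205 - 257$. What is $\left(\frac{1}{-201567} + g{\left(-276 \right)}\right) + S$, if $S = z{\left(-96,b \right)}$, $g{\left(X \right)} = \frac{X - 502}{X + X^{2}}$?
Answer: $\frac{3534027905129}{2549822550} \approx 1386.0$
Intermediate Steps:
$b = 1386$ ($b = - 3 \left(-205 - 257\right) = \left(-3\right) \left(-462\right) = 1386$)
$g{\left(X \right)} = \frac{-502 + X}{X + X^{2}}$
$S = 1386$
$\left(\frac{1}{-201567} + g{\left(-276 \right)}\right) + S = \left(\frac{1}{-201567} + \frac{-502 - 276}{\left(-276\right) \left(1 - 276\right)}\right) + 1386 = \left(- \frac{1}{201567} - \frac{1}{276} \frac{1}{-275} \left(-778\right)\right) + 1386 = \left(- \frac{1}{201567} - \left(- \frac{1}{75900}\right) \left(-778\right)\right) + 1386 = \left(- \frac{1}{201567} - \frac{389}{37950}\right) + 1386 = - \frac{26149171}{2549822550} + 1386 = \frac{3534027905129}{2549822550}$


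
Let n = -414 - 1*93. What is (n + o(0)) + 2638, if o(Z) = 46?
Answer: 2177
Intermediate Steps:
n = -507 (n = -414 - 93 = -507)
(n + o(0)) + 2638 = (-507 + 46) + 2638 = -461 + 2638 = 2177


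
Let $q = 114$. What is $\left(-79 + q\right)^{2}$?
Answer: $1225$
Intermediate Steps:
$\left(-79 + q\right)^{2} = \left(-79 + 114\right)^{2} = 35^{2} = 1225$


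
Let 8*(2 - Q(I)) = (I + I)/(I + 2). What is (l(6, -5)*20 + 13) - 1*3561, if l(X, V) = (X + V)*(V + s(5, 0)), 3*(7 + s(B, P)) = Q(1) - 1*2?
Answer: -34097/9 ≈ -3788.6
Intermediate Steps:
Q(I) = 2 - I/(4*(2 + I)) (Q(I) = 2 - (I + I)/(8*(I + 2)) = 2 - 2*I/(8*(2 + I)) = 2 - I/(4*(2 + I)))
s(B, P) = -253/36 (s(B, P) = -7 + ((16 + 7*1)/(4*(2 + 1)) - 1*2)/3 = -7 + ((¼)*(16 + 7)/3 - 2)/3 = -7 + ((¼)*(⅓)*23 - 2)/3 = -7 + (23/12 - 2)/3 = -7 + (⅓)*(-1/12) = -7 - 1/36 = -253/36)
l(X, V) = (-253/36 + V)*(V + X) (l(X, V) = (X + V)*(V - 253/36) = (V + X)*(-253/36 + V) = (-253/36 + V)*(V + X))
(l(6, -5)*20 + 13) - 1*3561 = (((-5)² - 253/36*(-5) - 253/36*6 - 5*6)*20 + 13) - 1*3561 = ((25 + 1265/36 - 253/6 - 30)*20 + 13) - 3561 = (-433/36*20 + 13) - 3561 = (-2165/9 + 13) - 3561 = -2048/9 - 3561 = -34097/9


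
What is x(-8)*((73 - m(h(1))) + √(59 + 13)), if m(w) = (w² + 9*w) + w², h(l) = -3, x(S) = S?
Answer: -656 - 48*√2 ≈ -723.88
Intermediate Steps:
m(w) = 2*w² + 9*w
x(-8)*((73 - m(h(1))) + √(59 + 13)) = -8*((73 - (-3)*(9 + 2*(-3))) + √(59 + 13)) = -8*((73 - (-3)*(9 - 6)) + √72) = -8*((73 - (-3)*3) + 6*√2) = -8*((73 - 1*(-9)) + 6*√2) = -8*((73 + 9) + 6*√2) = -8*(82 + 6*√2) = -656 - 48*√2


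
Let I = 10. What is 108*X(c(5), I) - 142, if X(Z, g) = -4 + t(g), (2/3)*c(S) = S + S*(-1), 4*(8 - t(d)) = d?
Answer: 20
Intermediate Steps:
t(d) = 8 - d/4
c(S) = 0 (c(S) = 3*(S + S*(-1))/2 = 3*(S - S)/2 = (3/2)*0 = 0)
X(Z, g) = 4 - g/4 (X(Z, g) = -4 + (8 - g/4) = 4 - g/4)
108*X(c(5), I) - 142 = 108*(4 - ¼*10) - 142 = 108*(4 - 5/2) - 142 = 108*(3/2) - 142 = 162 - 142 = 20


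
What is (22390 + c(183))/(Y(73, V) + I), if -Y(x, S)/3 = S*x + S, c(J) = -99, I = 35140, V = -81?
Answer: 22291/53122 ≈ 0.41962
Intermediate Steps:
Y(x, S) = -3*S - 3*S*x (Y(x, S) = -3*(S*x + S) = -3*(S + S*x) = -3*S - 3*S*x)
(22390 + c(183))/(Y(73, V) + I) = (22390 - 99)/(-3*(-81)*(1 + 73) + 35140) = 22291/(-3*(-81)*74 + 35140) = 22291/(17982 + 35140) = 22291/53122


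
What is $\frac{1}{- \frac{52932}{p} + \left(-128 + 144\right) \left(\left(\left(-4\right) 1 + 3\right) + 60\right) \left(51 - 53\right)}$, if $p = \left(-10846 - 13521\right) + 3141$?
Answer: $- \frac{10613}{20010878} \approx -0.00053036$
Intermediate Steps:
$p = -21226$ ($p = -24367 + 3141 = -21226$)
$\frac{1}{- \frac{52932}{p} + \left(-128 + 144\right) \left(\left(\left(-4\right) 1 + 3\right) + 60\right) \left(51 - 53\right)} = \frac{1}{- \frac{52932}{-21226} + \left(-128 + 144\right) \left(\left(\left(-4\right) 1 + 3\right) + 60\right) \left(51 - 53\right)} = \frac{1}{\left(-52932\right) \left(- \frac{1}{21226}\right) + 16 \left(\left(-4 + 3\right) + 60\right) \left(-2\right)} = \frac{1}{\frac{26466}{10613} + 16 \left(-1 + 60\right) \left(-2\right)} = \frac{1}{\frac{26466}{10613} + 16 \cdot 59 \left(-2\right)} = \frac{1}{\frac{26466}{10613} + 16 \left(-118\right)} = \frac{1}{\frac{26466}{10613} - 1888} = \frac{1}{- \frac{20010878}{10613}} = - \frac{10613}{20010878}$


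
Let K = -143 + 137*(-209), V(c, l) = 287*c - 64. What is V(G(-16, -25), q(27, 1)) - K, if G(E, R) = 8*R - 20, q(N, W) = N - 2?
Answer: -34428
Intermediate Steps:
q(N, W) = -2 + N
G(E, R) = -20 + 8*R
V(c, l) = -64 + 287*c
K = -28776 (K = -143 - 28633 = -28776)
V(G(-16, -25), q(27, 1)) - K = (-64 + 287*(-20 + 8*(-25))) - 1*(-28776) = (-64 + 287*(-20 - 200)) + 28776 = (-64 + 287*(-220)) + 28776 = (-64 - 63140) + 28776 = -63204 + 28776 = -34428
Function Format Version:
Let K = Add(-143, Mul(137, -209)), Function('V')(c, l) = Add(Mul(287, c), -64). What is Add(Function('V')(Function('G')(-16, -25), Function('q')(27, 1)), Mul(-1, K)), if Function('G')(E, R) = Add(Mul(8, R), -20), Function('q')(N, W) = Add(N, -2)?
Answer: -34428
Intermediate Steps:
Function('q')(N, W) = Add(-2, N)
Function('G')(E, R) = Add(-20, Mul(8, R))
Function('V')(c, l) = Add(-64, Mul(287, c))
K = -28776 (K = Add(-143, -28633) = -28776)
Add(Function('V')(Function('G')(-16, -25), Function('q')(27, 1)), Mul(-1, K)) = Add(Add(-64, Mul(287, Add(-20, Mul(8, -25)))), Mul(-1, -28776)) = Add(Add(-64, Mul(287, Add(-20, -200))), 28776) = Add(Add(-64, Mul(287, -220)), 28776) = Add(Add(-64, -63140), 28776) = Add(-63204, 28776) = -34428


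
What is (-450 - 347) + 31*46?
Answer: 629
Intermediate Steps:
(-450 - 347) + 31*46 = -797 + 1426 = 629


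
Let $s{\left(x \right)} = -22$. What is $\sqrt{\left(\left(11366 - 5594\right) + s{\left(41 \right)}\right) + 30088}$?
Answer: $3 \sqrt{3982} \approx 189.31$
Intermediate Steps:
$\sqrt{\left(\left(11366 - 5594\right) + s{\left(41 \right)}\right) + 30088} = \sqrt{\left(\left(11366 - 5594\right) - 22\right) + 30088} = \sqrt{\left(5772 - 22\right) + 30088} = \sqrt{5750 + 30088} = \sqrt{35838} = 3 \sqrt{3982}$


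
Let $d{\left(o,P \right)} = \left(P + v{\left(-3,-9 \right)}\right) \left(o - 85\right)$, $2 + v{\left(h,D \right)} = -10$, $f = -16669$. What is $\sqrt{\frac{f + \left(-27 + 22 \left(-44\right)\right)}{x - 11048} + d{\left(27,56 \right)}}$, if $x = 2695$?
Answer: $\frac{2 i \sqrt{44478037694}}{8353} \approx 50.496 i$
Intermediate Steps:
$v{\left(h,D \right)} = -12$ ($v{\left(h,D \right)} = -2 - 10 = -12$)
$d{\left(o,P \right)} = \left(-85 + o\right) \left(-12 + P\right)$ ($d{\left(o,P \right)} = \left(P - 12\right) \left(o - 85\right) = \left(-12 + P\right) \left(-85 + o\right) = \left(-85 + o\right) \left(-12 + P\right)$)
$\sqrt{\frac{f + \left(-27 + 22 \left(-44\right)\right)}{x - 11048} + d{\left(27,56 \right)}} = \sqrt{\frac{-16669 + \left(-27 + 22 \left(-44\right)\right)}{2695 - 11048} + \left(1020 - 4760 - 324 + 56 \cdot 27\right)} = \sqrt{\frac{-16669 - 995}{-8353} + \left(1020 - 4760 - 324 + 1512\right)} = \sqrt{\left(-16669 - 995\right) \left(- \frac{1}{8353}\right) - 2552} = \sqrt{\left(-17664\right) \left(- \frac{1}{8353}\right) - 2552} = \sqrt{\frac{17664}{8353} - 2552} = \sqrt{- \frac{21299192}{8353}} = \frac{2 i \sqrt{44478037694}}{8353}$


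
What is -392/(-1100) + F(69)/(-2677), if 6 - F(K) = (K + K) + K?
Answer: 317621/736175 ≈ 0.43145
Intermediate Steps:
F(K) = 6 - 3*K (F(K) = 6 - ((K + K) + K) = 6 - (2*K + K) = 6 - 3*K)
-392/(-1100) + F(69)/(-2677) = -392/(-1100) + (6 - 3*69)/(-2677) = -392*(-1/1100) + (6 - 207)*(-1/2677) = 98/275 - 201*(-1/2677) = 98/275 + 201/2677 = 317621/736175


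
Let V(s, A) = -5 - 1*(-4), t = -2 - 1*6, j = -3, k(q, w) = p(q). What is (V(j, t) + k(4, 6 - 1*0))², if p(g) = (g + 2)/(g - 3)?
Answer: 25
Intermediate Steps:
p(g) = (2 + g)/(-3 + g)
k(q, w) = (2 + q)/(-3 + q)
t = -8 (t = -2 - 6 = -8)
V(s, A) = -1 (V(s, A) = -5 + 4 = -1)
(V(j, t) + k(4, 6 - 1*0))² = (-1 + (2 + 4)/(-3 + 4))² = (-1 + 6/1)² = (-1 + 1*6)² = (-1 + 6)² = 5² = 25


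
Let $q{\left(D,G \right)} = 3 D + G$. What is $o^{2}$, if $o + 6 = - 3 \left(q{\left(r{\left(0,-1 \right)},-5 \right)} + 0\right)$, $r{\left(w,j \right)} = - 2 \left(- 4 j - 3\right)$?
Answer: $729$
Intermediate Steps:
$r{\left(w,j \right)} = 6 + 8 j$ ($r{\left(w,j \right)} = - 2 \left(-3 - 4 j\right) = 6 + 8 j$)
$q{\left(D,G \right)} = G + 3 D$
$o = 27$ ($o = -6 - 3 \left(\left(-5 + 3 \left(6 + 8 \left(-1\right)\right)\right) + 0\right) = -6 - 3 \left(\left(-5 + 3 \left(6 - 8\right)\right) + 0\right) = -6 - 3 \left(\left(-5 + 3 \left(-2\right)\right) + 0\right) = -6 - 3 \left(\left(-5 - 6\right) + 0\right) = -6 - 3 \left(-11 + 0\right) = -6 - -33 = -6 + 33 = 27$)
$o^{2} = 27^{2} = 729$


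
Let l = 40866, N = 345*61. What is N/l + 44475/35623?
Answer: 17463955/9903194 ≈ 1.7635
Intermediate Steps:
N = 21045
N/l + 44475/35623 = 21045/40866 + 44475/35623 = 21045*(1/40866) + 44475*(1/35623) = 7015/13622 + 44475/35623 = 17463955/9903194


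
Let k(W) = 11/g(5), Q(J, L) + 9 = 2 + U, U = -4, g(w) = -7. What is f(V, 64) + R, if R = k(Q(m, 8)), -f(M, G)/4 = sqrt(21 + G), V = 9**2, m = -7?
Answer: -11/7 - 4*sqrt(85) ≈ -38.450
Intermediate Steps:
V = 81
Q(J, L) = -11 (Q(J, L) = -9 + (2 - 4) = -9 - 2 = -11)
k(W) = -11/7 (k(W) = 11/(-7) = 11*(-1/7) = -11/7)
f(M, G) = -4*sqrt(21 + G)
R = -11/7 ≈ -1.5714
f(V, 64) + R = -4*sqrt(21 + 64) - 11/7 = -4*sqrt(85) - 11/7 = -11/7 - 4*sqrt(85)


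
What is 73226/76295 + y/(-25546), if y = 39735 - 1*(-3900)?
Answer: -1458500929/1949032070 ≈ -0.74832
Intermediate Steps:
y = 43635 (y = 39735 + 3900 = 43635)
73226/76295 + y/(-25546) = 73226/76295 + 43635/(-25546) = 73226*(1/76295) + 43635*(-1/25546) = 73226/76295 - 43635/25546 = -1458500929/1949032070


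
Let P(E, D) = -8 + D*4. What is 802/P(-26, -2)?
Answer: -401/8 ≈ -50.125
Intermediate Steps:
P(E, D) = -8 + 4*D
802/P(-26, -2) = 802/(-8 + 4*(-2)) = 802/(-8 - 8) = 802/(-16) = 802*(-1/16) = -401/8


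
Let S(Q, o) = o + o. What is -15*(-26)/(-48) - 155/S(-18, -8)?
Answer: 25/16 ≈ 1.5625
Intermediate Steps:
S(Q, o) = 2*o
-15*(-26)/(-48) - 155/S(-18, -8) = -15*(-26)/(-48) - 155/(2*(-8)) = 390*(-1/48) - 155/(-16) = -65/8 - 155*(-1/16) = -65/8 + 155/16 = 25/16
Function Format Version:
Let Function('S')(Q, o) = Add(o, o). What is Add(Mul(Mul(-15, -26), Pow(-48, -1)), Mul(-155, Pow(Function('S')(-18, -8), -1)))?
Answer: Rational(25, 16) ≈ 1.5625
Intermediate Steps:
Function('S')(Q, o) = Mul(2, o)
Add(Mul(Mul(-15, -26), Pow(-48, -1)), Mul(-155, Pow(Function('S')(-18, -8), -1))) = Add(Mul(Mul(-15, -26), Pow(-48, -1)), Mul(-155, Pow(Mul(2, -8), -1))) = Add(Mul(390, Rational(-1, 48)), Mul(-155, Pow(-16, -1))) = Add(Rational(-65, 8), Mul(-155, Rational(-1, 16))) = Add(Rational(-65, 8), Rational(155, 16)) = Rational(25, 16)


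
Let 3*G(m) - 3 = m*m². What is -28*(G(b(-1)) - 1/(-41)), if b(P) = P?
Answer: -2380/123 ≈ -19.350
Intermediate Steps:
G(m) = 1 + m³/3 (G(m) = 1 + (m*m²)/3 = 1 + m³/3)
-28*(G(b(-1)) - 1/(-41)) = -28*((1 + (⅓)*(-1)³) - 1/(-41)) = -28*((1 + (⅓)*(-1)) - 1*(-1/41)) = -28*((1 - ⅓) + 1/41) = -28*(⅔ + 1/41) = -28*85/123 = -2380/123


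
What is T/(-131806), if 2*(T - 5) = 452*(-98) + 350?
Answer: 10984/65903 ≈ 0.16667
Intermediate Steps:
T = -21968 (T = 5 + (452*(-98) + 350)/2 = 5 + (-44296 + 350)/2 = 5 + (½)*(-43946) = 5 - 21973 = -21968)
T/(-131806) = -21968/(-131806) = -21968*(-1/131806) = 10984/65903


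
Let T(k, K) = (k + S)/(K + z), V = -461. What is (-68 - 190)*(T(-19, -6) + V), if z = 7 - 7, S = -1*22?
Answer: 117175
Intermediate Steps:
S = -22
z = 0
T(k, K) = (-22 + k)/K (T(k, K) = (k - 22)/(K + 0) = (-22 + k)/K)
(-68 - 190)*(T(-19, -6) + V) = (-68 - 190)*((-22 - 19)/(-6) - 461) = -258*(-⅙*(-41) - 461) = -258*(41/6 - 461) = -258*(-2725/6) = 117175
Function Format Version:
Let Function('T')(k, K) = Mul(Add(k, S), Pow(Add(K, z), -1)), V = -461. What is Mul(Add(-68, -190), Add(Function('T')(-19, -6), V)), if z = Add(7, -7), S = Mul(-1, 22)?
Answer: 117175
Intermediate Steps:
S = -22
z = 0
Function('T')(k, K) = Mul(Pow(K, -1), Add(-22, k)) (Function('T')(k, K) = Mul(Add(k, -22), Pow(Add(K, 0), -1)) = Mul(Add(-22, k), Pow(K, -1)) = Mul(Pow(K, -1), Add(-22, k)))
Mul(Add(-68, -190), Add(Function('T')(-19, -6), V)) = Mul(Add(-68, -190), Add(Mul(Pow(-6, -1), Add(-22, -19)), -461)) = Mul(-258, Add(Mul(Rational(-1, 6), -41), -461)) = Mul(-258, Add(Rational(41, 6), -461)) = Mul(-258, Rational(-2725, 6)) = 117175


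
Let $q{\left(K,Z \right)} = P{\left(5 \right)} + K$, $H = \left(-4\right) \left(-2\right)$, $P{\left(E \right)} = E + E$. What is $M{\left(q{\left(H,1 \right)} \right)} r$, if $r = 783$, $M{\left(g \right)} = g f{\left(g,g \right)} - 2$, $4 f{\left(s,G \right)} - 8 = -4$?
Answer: $12528$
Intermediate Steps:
$P{\left(E \right)} = 2 E$
$f{\left(s,G \right)} = 1$ ($f{\left(s,G \right)} = 2 + \frac{1}{4} \left(-4\right) = 2 - 1 = 1$)
$H = 8$
$q{\left(K,Z \right)} = 10 + K$ ($q{\left(K,Z \right)} = 2 \cdot 5 + K = 10 + K$)
$M{\left(g \right)} = -2 + g$ ($M{\left(g \right)} = g 1 - 2 = g - 2 = -2 + g$)
$M{\left(q{\left(H,1 \right)} \right)} r = \left(-2 + \left(10 + 8\right)\right) 783 = \left(-2 + 18\right) 783 = 16 \cdot 783 = 12528$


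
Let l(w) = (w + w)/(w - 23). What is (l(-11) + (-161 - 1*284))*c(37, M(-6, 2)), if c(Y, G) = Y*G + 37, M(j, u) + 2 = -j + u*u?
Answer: -2515482/17 ≈ -1.4797e+5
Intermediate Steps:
M(j, u) = -2 + u² - j (M(j, u) = -2 + (-j + u*u) = -2 + (-j + u²) = -2 + (u² - j) = -2 + u² - j)
l(w) = 2*w/(-23 + w) (l(w) = (2*w)/(-23 + w) = 2*w/(-23 + w))
c(Y, G) = 37 + G*Y (c(Y, G) = G*Y + 37 = 37 + G*Y)
(l(-11) + (-161 - 1*284))*c(37, M(-6, 2)) = (2*(-11)/(-23 - 11) + (-161 - 1*284))*(37 + (-2 + 2² - 1*(-6))*37) = (2*(-11)/(-34) + (-161 - 284))*(37 + (-2 + 4 + 6)*37) = (2*(-11)*(-1/34) - 445)*(37 + 8*37) = (11/17 - 445)*(37 + 296) = -7554/17*333 = -2515482/17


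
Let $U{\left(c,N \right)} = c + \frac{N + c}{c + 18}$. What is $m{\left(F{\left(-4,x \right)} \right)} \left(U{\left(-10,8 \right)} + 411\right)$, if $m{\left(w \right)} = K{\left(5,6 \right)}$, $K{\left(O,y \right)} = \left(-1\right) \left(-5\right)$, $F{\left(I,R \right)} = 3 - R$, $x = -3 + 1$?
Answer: $\frac{8015}{4} \approx 2003.8$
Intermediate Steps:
$x = -2$
$K{\left(O,y \right)} = 5$
$m{\left(w \right)} = 5$
$U{\left(c,N \right)} = c + \frac{N + c}{18 + c}$
$m{\left(F{\left(-4,x \right)} \right)} \left(U{\left(-10,8 \right)} + 411\right) = 5 \left(\frac{8 + \left(-10\right)^{2} + 19 \left(-10\right)}{18 - 10} + 411\right) = 5 \left(\frac{8 + 100 - 190}{8} + 411\right) = 5 \left(\frac{1}{8} \left(-82\right) + 411\right) = 5 \left(- \frac{41}{4} + 411\right) = 5 \cdot \frac{1603}{4} = \frac{8015}{4}$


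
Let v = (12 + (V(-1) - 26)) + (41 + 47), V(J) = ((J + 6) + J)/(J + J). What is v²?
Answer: 5184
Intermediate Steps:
V(J) = (6 + 2*J)/(2*J) (V(J) = ((6 + J) + J)/((2*J)) = (6 + 2*J)*(1/(2*J)) = (6 + 2*J)/(2*J))
v = 72 (v = (12 + ((3 - 1)/(-1) - 26)) + (41 + 47) = (12 + (-1*2 - 26)) + 88 = (12 + (-2 - 26)) + 88 = (12 - 28) + 88 = -16 + 88 = 72)
v² = 72² = 5184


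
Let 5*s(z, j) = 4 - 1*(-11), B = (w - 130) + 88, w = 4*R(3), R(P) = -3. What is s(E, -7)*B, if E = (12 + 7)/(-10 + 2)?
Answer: -162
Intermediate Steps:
E = -19/8 (E = 19/(-8) = 19*(-⅛) = -19/8 ≈ -2.3750)
w = -12 (w = 4*(-3) = -12)
B = -54 (B = (-12 - 130) + 88 = -142 + 88 = -54)
s(z, j) = 3 (s(z, j) = (4 - 1*(-11))/5 = (4 + 11)/5 = (⅕)*15 = 3)
s(E, -7)*B = 3*(-54) = -162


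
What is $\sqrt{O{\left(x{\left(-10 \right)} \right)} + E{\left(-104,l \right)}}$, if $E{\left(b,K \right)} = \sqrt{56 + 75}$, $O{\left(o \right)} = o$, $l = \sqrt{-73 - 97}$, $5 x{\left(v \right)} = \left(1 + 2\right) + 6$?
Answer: $\frac{\sqrt{45 + 25 \sqrt{131}}}{5} \approx 3.6394$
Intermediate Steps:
$x{\left(v \right)} = \frac{9}{5}$ ($x{\left(v \right)} = \frac{\left(1 + 2\right) + 6}{5} = \frac{3 + 6}{5} = \frac{1}{5} \cdot 9 = \frac{9}{5}$)
$l = i \sqrt{170}$ ($l = \sqrt{-170} = i \sqrt{170} \approx 13.038 i$)
$E{\left(b,K \right)} = \sqrt{131}$
$\sqrt{O{\left(x{\left(-10 \right)} \right)} + E{\left(-104,l \right)}} = \sqrt{\frac{9}{5} + \sqrt{131}}$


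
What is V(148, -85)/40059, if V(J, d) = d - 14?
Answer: -11/4451 ≈ -0.0024714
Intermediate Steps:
V(J, d) = -14 + d
V(148, -85)/40059 = (-14 - 85)/40059 = -99*1/40059 = -11/4451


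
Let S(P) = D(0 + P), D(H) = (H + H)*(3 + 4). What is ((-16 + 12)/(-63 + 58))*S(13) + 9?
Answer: 773/5 ≈ 154.60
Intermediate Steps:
D(H) = 14*H (D(H) = (2*H)*7 = 14*H)
S(P) = 14*P (S(P) = 14*(0 + P) = 14*P)
((-16 + 12)/(-63 + 58))*S(13) + 9 = ((-16 + 12)/(-63 + 58))*(14*13) + 9 = -4/(-5)*182 + 9 = -4*(-⅕)*182 + 9 = (⅘)*182 + 9 = 728/5 + 9 = 773/5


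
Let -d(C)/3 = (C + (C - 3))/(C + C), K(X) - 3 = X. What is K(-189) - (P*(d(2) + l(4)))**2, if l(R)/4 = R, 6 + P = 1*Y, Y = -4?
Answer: -93769/4 ≈ -23442.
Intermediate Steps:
K(X) = 3 + X
d(C) = -3*(-3 + 2*C)/(2*C) (d(C) = -3*(C + (C - 3))/(C + C) = -3*(C + (-3 + C))/(2*C) = -3*(-3 + 2*C)*1/(2*C) = -3*(-3 + 2*C)/(2*C))
P = -10 (P = -6 + 1*(-4) = -6 - 4 = -10)
l(R) = 4*R
K(-189) - (P*(d(2) + l(4)))**2 = (3 - 189) - (-10*((-3 + (9/2)/2) + 4*4))**2 = -186 - (-10*((-3 + (9/2)*(1/2)) + 16))**2 = -186 - (-10*((-3 + 9/4) + 16))**2 = -186 - (-10*(-3/4 + 16))**2 = -186 - (-10*61/4)**2 = -186 - (-305/2)**2 = -186 - 1*93025/4 = -186 - 93025/4 = -93769/4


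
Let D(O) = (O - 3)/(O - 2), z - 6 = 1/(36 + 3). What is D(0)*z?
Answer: 235/26 ≈ 9.0385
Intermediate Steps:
z = 235/39 (z = 6 + 1/(36 + 3) = 6 + 1/39 = 235/39 ≈ 6.0256)
D(O) = (-3 + O)/(-2 + O)
D(0)*z = ((-3 + 0)/(-2 + 0))*(235/39) = (-3/(-2))*(235/39) = -½*(-3)*(235/39) = (3/2)*(235/39) = 235/26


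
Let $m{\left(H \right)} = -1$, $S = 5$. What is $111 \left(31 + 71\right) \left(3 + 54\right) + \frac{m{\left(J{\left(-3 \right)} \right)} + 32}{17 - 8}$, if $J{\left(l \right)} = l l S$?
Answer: $\frac{5808217}{9} \approx 6.4536 \cdot 10^{5}$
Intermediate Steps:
$J{\left(l \right)} = 5 l^{2}$ ($J{\left(l \right)} = l l 5 = l^{2} \cdot 5 = 5 l^{2}$)
$111 \left(31 + 71\right) \left(3 + 54\right) + \frac{m{\left(J{\left(-3 \right)} \right)} + 32}{17 - 8} = 111 \left(31 + 71\right) \left(3 + 54\right) + \frac{-1 + 32}{17 - 8} = 111 \cdot 102 \cdot 57 + \frac{31}{9} = 111 \cdot 5814 + 31 \cdot \frac{1}{9} = 645354 + \frac{31}{9} = \frac{5808217}{9}$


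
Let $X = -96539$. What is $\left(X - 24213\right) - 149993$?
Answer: $-270745$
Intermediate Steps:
$\left(X - 24213\right) - 149993 = \left(-96539 - 24213\right) - 149993 = -120752 - 149993 = -270745$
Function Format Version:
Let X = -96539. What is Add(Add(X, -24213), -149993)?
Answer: -270745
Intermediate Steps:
Add(Add(X, -24213), -149993) = Add(Add(-96539, -24213), -149993) = Add(-120752, -149993) = -270745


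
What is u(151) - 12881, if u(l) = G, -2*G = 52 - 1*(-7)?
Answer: -25821/2 ≈ -12911.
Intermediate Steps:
G = -59/2 (G = -(52 - 1*(-7))/2 = -(52 + 7)/2 = -½*59 = -59/2 ≈ -29.500)
u(l) = -59/2
u(151) - 12881 = -59/2 - 12881 = -25821/2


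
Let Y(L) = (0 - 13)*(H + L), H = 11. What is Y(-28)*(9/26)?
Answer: 153/2 ≈ 76.500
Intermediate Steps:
Y(L) = -143 - 13*L (Y(L) = (0 - 13)*(11 + L) = -13*(11 + L) = -143 - 13*L)
Y(-28)*(9/26) = (-143 - 13*(-28))*(9/26) = (-143 + 364)*(9*(1/26)) = 221*(9/26) = 153/2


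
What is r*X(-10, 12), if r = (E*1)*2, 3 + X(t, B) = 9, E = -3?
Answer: -36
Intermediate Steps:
X(t, B) = 6 (X(t, B) = -3 + 9 = 6)
r = -6 (r = -3*1*2 = -3*2 = -6)
r*X(-10, 12) = -6*6 = -36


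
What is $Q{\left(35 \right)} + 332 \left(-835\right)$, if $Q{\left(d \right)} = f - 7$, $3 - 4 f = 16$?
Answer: $- \frac{1108921}{4} \approx -2.7723 \cdot 10^{5}$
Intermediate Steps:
$f = - \frac{13}{4}$ ($f = \frac{3}{4} - 4 = - \frac{13}{4} \approx -3.25$)
$Q{\left(d \right)} = - \frac{41}{4}$ ($Q{\left(d \right)} = - \frac{13}{4} - 7 = - \frac{41}{4}$)
$Q{\left(35 \right)} + 332 \left(-835\right) = - \frac{41}{4} + 332 \left(-835\right) = - \frac{41}{4} - 277220 = - \frac{1108921}{4}$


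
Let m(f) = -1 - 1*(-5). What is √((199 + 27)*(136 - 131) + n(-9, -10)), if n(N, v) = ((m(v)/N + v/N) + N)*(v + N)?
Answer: √11595/3 ≈ 35.893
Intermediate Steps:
m(f) = 4 (m(f) = -1 + 5 = 4)
n(N, v) = (N + v)*(N + 4/N + v/N) (n(N, v) = ((4/N + v/N) + N)*(v + N) = (N + 4/N + v/N)*(N + v) = (N + v)*(N + 4/N + v/N))
√((199 + 27)*(136 - 131) + n(-9, -10)) = √((199 + 27)*(136 - 131) + ((-10)² + 4*(-10) - 9*(4 - 10 + (-9)² - 9*(-10)))/(-9)) = √(226*5 - (100 - 40 - 9*(4 - 10 + 81 + 90))/9) = √(1130 - (100 - 40 - 9*165)/9) = √(1130 - (100 - 40 - 1485)/9) = √(1130 - ⅑*(-1425)) = √(1130 + 475/3) = √(3865/3) = √11595/3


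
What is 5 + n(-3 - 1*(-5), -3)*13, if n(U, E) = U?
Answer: 31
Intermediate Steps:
5 + n(-3 - 1*(-5), -3)*13 = 5 + (-3 - 1*(-5))*13 = 5 + (-3 + 5)*13 = 5 + 2*13 = 5 + 26 = 31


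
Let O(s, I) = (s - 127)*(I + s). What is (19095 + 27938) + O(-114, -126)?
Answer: 104873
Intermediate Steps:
O(s, I) = (-127 + s)*(I + s)
(19095 + 27938) + O(-114, -126) = (19095 + 27938) + ((-114)² - 127*(-126) - 127*(-114) - 126*(-114)) = 47033 + (12996 + 16002 + 14478 + 14364) = 47033 + 57840 = 104873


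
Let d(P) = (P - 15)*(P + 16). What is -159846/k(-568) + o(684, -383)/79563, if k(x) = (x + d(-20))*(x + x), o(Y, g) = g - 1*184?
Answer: -2165584539/6447361184 ≈ -0.33589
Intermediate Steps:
o(Y, g) = -184 + g (o(Y, g) = g - 184 = -184 + g)
d(P) = (-15 + P)*(16 + P)
k(x) = 2*x*(140 + x) (k(x) = (x + (-240 - 20 + (-20)**2))*(x + x) = (x + (-240 - 20 + 400))*(2*x) = (x + 140)*(2*x) = (140 + x)*(2*x) = 2*x*(140 + x))
-159846/k(-568) + o(684, -383)/79563 = -159846*(-1/(1136*(140 - 568))) + (-184 - 383)/79563 = -159846/(2*(-568)*(-428)) - 567*1/79563 = -159846/486208 - 189/26521 = -159846*1/486208 - 189/26521 = -79923/243104 - 189/26521 = -2165584539/6447361184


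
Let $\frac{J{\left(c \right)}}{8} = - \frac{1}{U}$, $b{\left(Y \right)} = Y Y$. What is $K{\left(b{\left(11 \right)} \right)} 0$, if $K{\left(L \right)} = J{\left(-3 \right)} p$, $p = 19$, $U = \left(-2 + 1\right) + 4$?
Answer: $0$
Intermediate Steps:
$b{\left(Y \right)} = Y^{2}$
$U = 3$ ($U = -1 + 4 = 3$)
$J{\left(c \right)} = - \frac{8}{3}$ ($J{\left(c \right)} = 8 \left(- \frac{1}{3}\right) = - \frac{8}{3}$)
$K{\left(L \right)} = - \frac{152}{3}$ ($K{\left(L \right)} = \left(- \frac{8}{3}\right) 19 = - \frac{152}{3}$)
$K{\left(b{\left(11 \right)} \right)} 0 = \left(- \frac{152}{3}\right) 0 = 0$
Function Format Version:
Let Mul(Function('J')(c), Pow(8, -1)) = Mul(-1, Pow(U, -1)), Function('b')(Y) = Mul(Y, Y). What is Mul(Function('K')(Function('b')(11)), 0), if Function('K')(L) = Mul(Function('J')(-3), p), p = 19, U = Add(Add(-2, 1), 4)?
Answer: 0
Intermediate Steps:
Function('b')(Y) = Pow(Y, 2)
U = 3 (U = Add(-1, 4) = 3)
Function('J')(c) = Rational(-8, 3) (Function('J')(c) = Mul(8, Mul(-1, Pow(3, -1))) = Mul(8, Mul(-1, Rational(1, 3))) = Mul(8, Rational(-1, 3)) = Rational(-8, 3))
Function('K')(L) = Rational(-152, 3) (Function('K')(L) = Mul(Rational(-8, 3), 19) = Rational(-152, 3))
Mul(Function('K')(Function('b')(11)), 0) = Mul(Rational(-152, 3), 0) = 0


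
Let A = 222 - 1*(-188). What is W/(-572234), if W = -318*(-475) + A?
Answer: -75730/286117 ≈ -0.26468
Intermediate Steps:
A = 410 (A = 222 + 188 = 410)
W = 151460 (W = -318*(-475) + 410 = 151050 + 410 = 151460)
W/(-572234) = 151460/(-572234) = 151460*(-1/572234) = -75730/286117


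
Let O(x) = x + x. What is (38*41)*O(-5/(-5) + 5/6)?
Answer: 17138/3 ≈ 5712.7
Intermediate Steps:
O(x) = 2*x
(38*41)*O(-5/(-5) + 5/6) = (38*41)*(2*(-5/(-5) + 5/6)) = 1558*(2*(-5*(-⅕) + 5*(⅙))) = 1558*(2*(1 + ⅚)) = 1558*(2*(11/6)) = 1558*(11/3) = 17138/3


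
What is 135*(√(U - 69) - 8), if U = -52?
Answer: -1080 + 1485*I ≈ -1080.0 + 1485.0*I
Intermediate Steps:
135*(√(U - 69) - 8) = 135*(√(-52 - 69) - 8) = 135*(√(-121) - 8) = 135*(11*I - 8) = 135*(-8 + 11*I) = -1080 + 1485*I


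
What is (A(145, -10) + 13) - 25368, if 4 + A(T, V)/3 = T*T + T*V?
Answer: 33358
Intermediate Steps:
A(T, V) = -12 + 3*T² + 3*T*V (A(T, V) = -12 + 3*(T*T + T*V) = -12 + 3*(T² + T*V) = -12 + (3*T² + 3*T*V) = -12 + 3*T² + 3*T*V)
(A(145, -10) + 13) - 25368 = ((-12 + 3*145² + 3*145*(-10)) + 13) - 25368 = ((-12 + 3*21025 - 4350) + 13) - 25368 = ((-12 + 63075 - 4350) + 13) - 25368 = (58713 + 13) - 25368 = 58726 - 25368 = 33358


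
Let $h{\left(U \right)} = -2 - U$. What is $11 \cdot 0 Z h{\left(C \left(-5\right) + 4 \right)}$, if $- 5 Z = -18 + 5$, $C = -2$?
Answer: $0$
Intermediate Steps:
$Z = \frac{13}{5}$ ($Z = - \frac{-18 + 5}{5} = \left(- \frac{1}{5}\right) \left(-13\right) = \frac{13}{5} \approx 2.6$)
$11 \cdot 0 Z h{\left(C \left(-5\right) + 4 \right)} = 11 \cdot 0 \cdot \frac{13}{5} \left(-2 - \left(\left(-2\right) \left(-5\right) + 4\right)\right) = 0 \cdot \frac{13}{5} \left(-2 - \left(10 + 4\right)\right) = 0 \left(-2 - 14\right) = 0 \left(-16\right) = 0$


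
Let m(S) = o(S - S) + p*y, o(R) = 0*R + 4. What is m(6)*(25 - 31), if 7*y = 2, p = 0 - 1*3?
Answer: -132/7 ≈ -18.857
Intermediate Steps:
p = -3 (p = 0 - 3 = -3)
y = 2/7 (y = (1/7)*2 = 2/7 ≈ 0.28571)
o(R) = 4 (o(R) = 0 + 4 = 4)
m(S) = 22/7 (m(S) = 4 - 3*2/7 = 4 - 6/7 = 22/7)
m(6)*(25 - 31) = 22*(25 - 31)/7 = (22/7)*(-6) = -132/7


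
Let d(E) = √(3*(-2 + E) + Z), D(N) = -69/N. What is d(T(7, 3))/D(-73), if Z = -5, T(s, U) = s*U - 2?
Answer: 73*√46/69 ≈ 7.1755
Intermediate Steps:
T(s, U) = -2 + U*s (T(s, U) = U*s - 2 = -2 + U*s)
d(E) = √(-11 + 3*E) (d(E) = √(3*(-2 + E) - 5) = √((-6 + 3*E) - 5) = √(-11 + 3*E))
d(T(7, 3))/D(-73) = √(-11 + 3*(-2 + 3*7))/((-69/(-73))) = √(-11 + 3*(-2 + 21))/((-69*(-1/73))) = √(-11 + 3*19)/(69/73) = √(-11 + 57)*(73/69) = √46*(73/69) = 73*√46/69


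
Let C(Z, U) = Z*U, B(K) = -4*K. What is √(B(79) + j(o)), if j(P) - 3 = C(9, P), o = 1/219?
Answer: I*√1667758/73 ≈ 17.691*I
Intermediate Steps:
o = 1/219 ≈ 0.0045662
C(Z, U) = U*Z
j(P) = 3 + 9*P (j(P) = 3 + P*9 = 3 + 9*P)
√(B(79) + j(o)) = √(-4*79 + (3 + 9*(1/219))) = √(-316 + (3 + 3/73)) = √(-316 + 222/73) = √(-22846/73) = I*√1667758/73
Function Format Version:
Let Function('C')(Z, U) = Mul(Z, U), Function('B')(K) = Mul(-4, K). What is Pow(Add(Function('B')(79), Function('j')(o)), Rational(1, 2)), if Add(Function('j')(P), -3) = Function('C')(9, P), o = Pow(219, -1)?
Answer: Mul(Rational(1, 73), I, Pow(1667758, Rational(1, 2))) ≈ Mul(17.691, I)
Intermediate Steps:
o = Rational(1, 219) ≈ 0.0045662
Function('C')(Z, U) = Mul(U, Z)
Function('j')(P) = Add(3, Mul(9, P)) (Function('j')(P) = Add(3, Mul(P, 9)) = Add(3, Mul(9, P)))
Pow(Add(Function('B')(79), Function('j')(o)), Rational(1, 2)) = Pow(Add(Mul(-4, 79), Add(3, Mul(9, Rational(1, 219)))), Rational(1, 2)) = Pow(Add(-316, Add(3, Rational(3, 73))), Rational(1, 2)) = Pow(Add(-316, Rational(222, 73)), Rational(1, 2)) = Pow(Rational(-22846, 73), Rational(1, 2)) = Mul(Rational(1, 73), I, Pow(1667758, Rational(1, 2)))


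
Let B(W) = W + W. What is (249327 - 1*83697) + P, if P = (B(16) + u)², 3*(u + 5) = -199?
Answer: 1504594/9 ≈ 1.6718e+5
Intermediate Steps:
B(W) = 2*W
u = -214/3 (u = -5 + (⅓)*(-199) = -5 - 199/3 = -214/3 ≈ -71.333)
P = 13924/9 (P = (2*16 - 214/3)² = (32 - 214/3)² = (-118/3)² = 13924/9 ≈ 1547.1)
(249327 - 1*83697) + P = (249327 - 1*83697) + 13924/9 = (249327 - 83697) + 13924/9 = 165630 + 13924/9 = 1504594/9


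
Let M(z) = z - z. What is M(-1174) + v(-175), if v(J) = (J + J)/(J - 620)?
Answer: 70/159 ≈ 0.44025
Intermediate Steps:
M(z) = 0
v(J) = 2*J/(-620 + J) (v(J) = (2*J)/(-620 + J) = 2*J/(-620 + J))
M(-1174) + v(-175) = 0 + 2*(-175)/(-620 - 175) = 0 + 2*(-175)/(-795) = 0 + 2*(-175)*(-1/795) = 0 + 70/159 = 70/159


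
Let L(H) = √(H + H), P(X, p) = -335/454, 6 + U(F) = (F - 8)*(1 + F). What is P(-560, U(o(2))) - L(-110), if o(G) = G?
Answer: -335/454 - 2*I*√55 ≈ -0.73789 - 14.832*I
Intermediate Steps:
U(F) = -6 + (1 + F)*(-8 + F) (U(F) = -6 + (F - 8)*(1 + F) = -6 + (-8 + F)*(1 + F) = -6 + (1 + F)*(-8 + F))
P(X, p) = -335/454 (P(X, p) = -335*1/454 = -335/454)
L(H) = √2*√H (L(H) = √(2*H) = √2*√H)
P(-560, U(o(2))) - L(-110) = -335/454 - √2*√(-110) = -335/454 - √2*I*√110 = -335/454 - 2*I*√55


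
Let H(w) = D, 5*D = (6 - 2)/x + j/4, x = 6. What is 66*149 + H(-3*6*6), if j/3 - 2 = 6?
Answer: 29506/3 ≈ 9835.3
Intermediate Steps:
j = 24 (j = 6 + 3*6 = 6 + 18 = 24)
D = 4/3 (D = ((6 - 2)/6 + 24/4)/5 = (4*(⅙) + 24*(¼))/5 = (⅔ + 6)/5 = (⅕)*(20/3) = 4/3 ≈ 1.3333)
H(w) = 4/3
66*149 + H(-3*6*6) = 66*149 + 4/3 = 9834 + 4/3 = 29506/3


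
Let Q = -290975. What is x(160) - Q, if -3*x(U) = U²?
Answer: 847325/3 ≈ 2.8244e+5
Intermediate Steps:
x(U) = -U²/3
x(160) - Q = -⅓*160² - 1*(-290975) = -⅓*25600 + 290975 = -25600/3 + 290975 = 847325/3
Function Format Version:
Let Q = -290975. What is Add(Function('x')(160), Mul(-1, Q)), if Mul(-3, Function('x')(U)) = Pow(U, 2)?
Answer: Rational(847325, 3) ≈ 2.8244e+5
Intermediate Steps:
Function('x')(U) = Mul(Rational(-1, 3), Pow(U, 2))
Add(Function('x')(160), Mul(-1, Q)) = Add(Mul(Rational(-1, 3), Pow(160, 2)), Mul(-1, -290975)) = Add(Mul(Rational(-1, 3), 25600), 290975) = Add(Rational(-25600, 3), 290975) = Rational(847325, 3)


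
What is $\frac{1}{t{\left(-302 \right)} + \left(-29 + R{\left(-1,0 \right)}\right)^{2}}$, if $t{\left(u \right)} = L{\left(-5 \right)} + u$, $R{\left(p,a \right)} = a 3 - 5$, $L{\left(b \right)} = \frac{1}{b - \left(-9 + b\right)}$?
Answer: $\frac{9}{7687} \approx 0.0011708$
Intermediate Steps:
$L{\left(b \right)} = \frac{1}{9}$
$R{\left(p,a \right)} = -5 + 3 a$ ($R{\left(p,a \right)} = 3 a - 5 = -5 + 3 a$)
$t{\left(u \right)} = \frac{1}{9} + u$
$\frac{1}{t{\left(-302 \right)} + \left(-29 + R{\left(-1,0 \right)}\right)^{2}} = \frac{1}{\left(\frac{1}{9} - 302\right) + \left(-29 + \left(-5 + 3 \cdot 0\right)\right)^{2}} = \frac{1}{- \frac{2717}{9} + \left(-29 + \left(-5 + 0\right)\right)^{2}} = \frac{1}{- \frac{2717}{9} + \left(-29 - 5\right)^{2}} = \frac{1}{- \frac{2717}{9} + \left(-34\right)^{2}} = \frac{1}{- \frac{2717}{9} + 1156} = \frac{1}{\frac{7687}{9}} = \frac{9}{7687}$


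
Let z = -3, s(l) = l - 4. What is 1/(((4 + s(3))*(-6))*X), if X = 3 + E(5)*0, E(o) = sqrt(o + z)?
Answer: -1/54 ≈ -0.018519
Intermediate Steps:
s(l) = -4 + l
E(o) = sqrt(-3 + o) (E(o) = sqrt(o - 3) = sqrt(-3 + o))
X = 3 (X = 3 + sqrt(-3 + 5)*0 = 3 + sqrt(2)*0 = 3 + 0 = 3)
1/(((4 + s(3))*(-6))*X) = 1/(((4 + (-4 + 3))*(-6))*3) = 1/(((4 - 1)*(-6))*3) = 1/((3*(-6))*3) = 1/(-18*3) = 1/(-54) = -1/54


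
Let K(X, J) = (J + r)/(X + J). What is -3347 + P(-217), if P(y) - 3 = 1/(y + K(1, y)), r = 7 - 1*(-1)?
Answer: -156041288/46663 ≈ -3344.0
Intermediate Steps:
r = 8 (r = 7 + 1 = 8)
K(X, J) = (8 + J)/(J + X) (K(X, J) = (J + 8)/(X + J) = (8 + J)/(J + X))
P(y) = 3 + 1/(y + (8 + y)/(1 + y)) (P(y) = 3 + 1/(y + (8 + y)/(y + 1)) = 3 + 1/(y + (8 + y)/(1 + y)))
-3347 + P(-217) = -3347 + (25 + 3*(-217)² + 7*(-217))/(8 + (-217)² + 2*(-217)) = -3347 + (25 + 3*47089 - 1519)/(8 + 47089 - 434) = -3347 + (25 + 141267 - 1519)/46663 = -3347 + (1/46663)*139773 = -3347 + 139773/46663 = -156041288/46663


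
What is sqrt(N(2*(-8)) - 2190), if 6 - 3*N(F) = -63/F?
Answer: I*sqrt(35029)/4 ≈ 46.79*I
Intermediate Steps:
N(F) = 2 + 21/F (N(F) = 2 - (-21)/F = 2 + 21/F)
sqrt(N(2*(-8)) - 2190) = sqrt((2 + 21/((2*(-8)))) - 2190) = sqrt((2 + 21/(-16)) - 2190) = sqrt((2 + 21*(-1/16)) - 2190) = sqrt((2 - 21/16) - 2190) = sqrt(11/16 - 2190) = sqrt(-35029/16) = I*sqrt(35029)/4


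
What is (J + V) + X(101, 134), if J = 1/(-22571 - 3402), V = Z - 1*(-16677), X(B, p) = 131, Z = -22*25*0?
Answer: 436554183/25973 ≈ 16808.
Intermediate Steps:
Z = 0 (Z = -550*0 = 0)
V = 16677 (V = 0 - 1*(-16677) = 0 + 16677 = 16677)
J = -1/25973 (J = 1/(-25973) = -1/25973 ≈ -3.8502e-5)
(J + V) + X(101, 134) = (-1/25973 + 16677) + 131 = 433151720/25973 + 131 = 436554183/25973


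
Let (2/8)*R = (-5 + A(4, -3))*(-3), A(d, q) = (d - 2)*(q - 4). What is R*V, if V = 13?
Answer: 2964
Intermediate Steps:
A(d, q) = (-4 + q)*(-2 + d) (A(d, q) = (-2 + d)*(-4 + q) = (-4 + q)*(-2 + d))
R = 228 (R = 4*((-5 + (8 - 4*4 - 2*(-3) + 4*(-3)))*(-3)) = 4*((-5 + (8 - 16 + 6 - 12))*(-3)) = 4*((-5 - 14)*(-3)) = 4*(-19*(-3)) = 4*57 = 228)
R*V = 228*13 = 2964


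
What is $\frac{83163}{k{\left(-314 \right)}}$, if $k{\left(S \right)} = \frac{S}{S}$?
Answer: $83163$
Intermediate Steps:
$k{\left(S \right)} = 1$
$\frac{83163}{k{\left(-314 \right)}} = \frac{83163}{1} = 83163 \cdot 1 = 83163$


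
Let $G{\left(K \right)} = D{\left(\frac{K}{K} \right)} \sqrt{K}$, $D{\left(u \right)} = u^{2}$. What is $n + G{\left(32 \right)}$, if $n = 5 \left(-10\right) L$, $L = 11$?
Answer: $-550 + 4 \sqrt{2} \approx -544.34$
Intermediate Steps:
$n = -550$ ($n = 5 \left(-10\right) 11 = \left(-50\right) 11 = -550$)
$G{\left(K \right)} = \sqrt{K}$ ($G{\left(K \right)} = \left(\frac{K}{K}\right)^{2} \sqrt{K} = 1^{2} \sqrt{K} = 1 \sqrt{K} = \sqrt{K}$)
$n + G{\left(32 \right)} = -550 + \sqrt{32} = -550 + 4 \sqrt{2}$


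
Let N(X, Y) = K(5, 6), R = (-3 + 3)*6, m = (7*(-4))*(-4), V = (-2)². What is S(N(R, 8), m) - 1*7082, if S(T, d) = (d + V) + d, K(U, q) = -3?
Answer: -6854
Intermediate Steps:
V = 4
m = 112 (m = -28*(-4) = 112)
R = 0 (R = 0*6 = 0)
N(X, Y) = -3
S(T, d) = 4 + 2*d (S(T, d) = (d + 4) + d = (4 + d) + d = 4 + 2*d)
S(N(R, 8), m) - 1*7082 = (4 + 2*112) - 1*7082 = (4 + 224) - 7082 = 228 - 7082 = -6854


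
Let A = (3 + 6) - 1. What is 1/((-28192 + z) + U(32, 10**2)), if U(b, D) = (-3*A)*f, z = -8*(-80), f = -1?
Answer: -1/27528 ≈ -3.6327e-5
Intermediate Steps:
z = 640
A = 8 (A = 9 - 1 = 8)
U(b, D) = 24 (U(b, D) = -3*8*(-1) = -24*(-1) = 24)
1/((-28192 + z) + U(32, 10**2)) = 1/((-28192 + 640) + 24) = 1/(-27552 + 24) = 1/(-27528) = -1/27528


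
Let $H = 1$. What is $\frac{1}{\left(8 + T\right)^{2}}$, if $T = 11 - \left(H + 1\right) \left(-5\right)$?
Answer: $\frac{1}{841} \approx 0.0011891$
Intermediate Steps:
$T = 21$ ($T = 11 - \left(1 + 1\right) \left(-5\right) = 11 - 2 \left(-5\right) = 11 - -10 = 11 + 10 = 21$)
$\frac{1}{\left(8 + T\right)^{2}} = \frac{1}{\left(8 + 21\right)^{2}} = \frac{1}{29^{2}} = \frac{1}{841}$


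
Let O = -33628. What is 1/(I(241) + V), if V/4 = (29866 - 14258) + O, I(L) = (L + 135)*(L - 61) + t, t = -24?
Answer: -1/4424 ≈ -0.00022604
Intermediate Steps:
I(L) = -24 + (-61 + L)*(135 + L) (I(L) = (L + 135)*(L - 61) - 24 = (135 + L)*(-61 + L) - 24 = (-61 + L)*(135 + L) - 24 = -24 + (-61 + L)*(135 + L))
V = -72080 (V = 4*((29866 - 14258) - 33628) = 4*(15608 - 33628) = 4*(-18020) = -72080)
1/(I(241) + V) = 1/((-8259 + 241² + 74*241) - 72080) = 1/((-8259 + 58081 + 17834) - 72080) = 1/(67656 - 72080) = 1/(-4424) = -1/4424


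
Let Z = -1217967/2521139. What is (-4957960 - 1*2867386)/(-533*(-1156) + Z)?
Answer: -19728784989094/1553393534605 ≈ -12.700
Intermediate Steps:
Z = -1217967/2521139 (Z = -1217967*1/2521139 = -1217967/2521139 ≈ -0.48310)
(-4957960 - 1*2867386)/(-533*(-1156) + Z) = (-4957960 - 1*2867386)/(-533*(-1156) - 1217967/2521139) = (-4957960 - 2867386)/(616148 - 1217967/2521139) = -7825346/1553393534605/2521139 = -7825346*2521139/1553393534605 = -19728784989094/1553393534605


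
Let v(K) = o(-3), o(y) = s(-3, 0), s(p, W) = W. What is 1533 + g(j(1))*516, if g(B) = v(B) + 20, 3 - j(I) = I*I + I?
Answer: 11853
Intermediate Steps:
j(I) = 3 - I - I² (j(I) = 3 - (I*I + I) = 3 - (I² + I) = 3 - (I + I²) = 3 + (-I - I²) = 3 - I - I²)
o(y) = 0
v(K) = 0
g(B) = 20 (g(B) = 0 + 20 = 20)
1533 + g(j(1))*516 = 1533 + 20*516 = 1533 + 10320 = 11853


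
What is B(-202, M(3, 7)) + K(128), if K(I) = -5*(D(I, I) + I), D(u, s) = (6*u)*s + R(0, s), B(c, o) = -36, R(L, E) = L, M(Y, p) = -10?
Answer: -492196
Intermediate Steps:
D(u, s) = 6*s*u (D(u, s) = (6*u)*s + 0 = 6*s*u + 0 = 6*s*u)
K(I) = -30*I**2 - 5*I (K(I) = -5*(6*I*I + I) = -5*(6*I**2 + I) = -5*(I + 6*I**2) = -30*I**2 - 5*I)
B(-202, M(3, 7)) + K(128) = -36 + 5*128*(-1 - 6*128) = -36 + 5*128*(-1 - 768) = -36 + 5*128*(-769) = -36 - 492160 = -492196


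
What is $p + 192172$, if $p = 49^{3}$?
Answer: $309821$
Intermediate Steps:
$p = 117649$
$p + 192172 = 117649 + 192172 = 309821$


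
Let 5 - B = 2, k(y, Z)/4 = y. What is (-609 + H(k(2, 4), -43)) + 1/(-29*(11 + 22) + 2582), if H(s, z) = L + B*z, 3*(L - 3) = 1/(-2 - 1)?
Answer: -10750991/14625 ≈ -735.11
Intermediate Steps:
k(y, Z) = 4*y
B = 3 (B = 5 - 1*2 = 5 - 2 = 3)
L = 26/9 (L = 3 + 1/(3*(-2 - 1)) = 3 + (1/3)/(-3) = 3 + (1/3)*(-1/3) = 3 - 1/9 = 26/9 ≈ 2.8889)
H(s, z) = 26/9 + 3*z
(-609 + H(k(2, 4), -43)) + 1/(-29*(11 + 22) + 2582) = (-609 + (26/9 + 3*(-43))) + 1/(-29*(11 + 22) + 2582) = (-609 + (26/9 - 129)) + 1/(-29*33 + 2582) = (-609 - 1135/9) + 1/(-957 + 2582) = -6616/9 + 1/1625 = -10750991/14625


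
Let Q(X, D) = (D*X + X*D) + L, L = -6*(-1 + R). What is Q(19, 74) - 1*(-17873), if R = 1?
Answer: 20685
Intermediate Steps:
L = 0 (L = -6*(-1 + 1) = -6*0 = 0)
Q(X, D) = 2*D*X (Q(X, D) = (D*X + X*D) + 0 = (D*X + D*X) + 0 = 2*D*X + 0 = 2*D*X)
Q(19, 74) - 1*(-17873) = 2*74*19 - 1*(-17873) = 2812 + 17873 = 20685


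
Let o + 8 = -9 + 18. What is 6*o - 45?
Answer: -39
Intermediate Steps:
o = 1 (o = -8 + (-9 + 18) = -8 + 9 = 1)
6*o - 45 = 6*1 - 45 = 6 - 45 = -39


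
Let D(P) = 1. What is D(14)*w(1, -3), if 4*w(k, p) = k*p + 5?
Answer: ½ ≈ 0.50000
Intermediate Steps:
w(k, p) = 5/4 + k*p/4 (w(k, p) = (k*p + 5)/4 = (5 + k*p)/4 = 5/4 + k*p/4)
D(14)*w(1, -3) = 1*(5/4 + (¼)*1*(-3)) = 1*(5/4 - ¾) = 1*(½) = ½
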